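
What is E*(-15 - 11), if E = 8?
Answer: -208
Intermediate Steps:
E*(-15 - 11) = 8*(-15 - 11) = 8*(-26) = -208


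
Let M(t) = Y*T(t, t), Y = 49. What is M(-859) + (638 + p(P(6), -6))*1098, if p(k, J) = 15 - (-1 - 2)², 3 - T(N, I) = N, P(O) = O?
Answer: 749350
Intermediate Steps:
T(N, I) = 3 - N
p(k, J) = 6 (p(k, J) = 15 - 1*(-3)² = 15 - 1*9 = 15 - 9 = 6)
M(t) = 147 - 49*t (M(t) = 49*(3 - t) = 147 - 49*t)
M(-859) + (638 + p(P(6), -6))*1098 = (147 - 49*(-859)) + (638 + 6)*1098 = (147 + 42091) + 644*1098 = 42238 + 707112 = 749350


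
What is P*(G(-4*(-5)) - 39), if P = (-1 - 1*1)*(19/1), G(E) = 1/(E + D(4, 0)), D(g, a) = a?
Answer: 14801/10 ≈ 1480.1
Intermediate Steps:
G(E) = 1/E (G(E) = 1/(E + 0) = 1/E)
P = -38 (P = (-1 - 1)*(19*1) = -2*19 = -38)
P*(G(-4*(-5)) - 39) = -38*(1/(-4*(-5)) - 39) = -38*(1/20 - 39) = -38*(-779/20) = 14801/10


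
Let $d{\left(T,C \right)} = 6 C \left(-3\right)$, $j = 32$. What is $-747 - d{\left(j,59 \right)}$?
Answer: $315$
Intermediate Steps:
$d{\left(T,C \right)} = - 18 C$
$-747 - d{\left(j,59 \right)} = -747 - \left(-18\right) 59 = -747 - -1062 = -747 + 1062 = 315$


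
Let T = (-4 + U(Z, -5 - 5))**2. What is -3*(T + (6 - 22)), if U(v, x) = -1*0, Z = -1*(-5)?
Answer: 0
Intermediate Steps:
Z = 5
U(v, x) = 0
T = 16 (T = (-4 + 0)**2 = (-4)**2 = 16)
-3*(T + (6 - 22)) = -3*(16 + (6 - 22)) = -3*(16 - 16) = -3*0 = 0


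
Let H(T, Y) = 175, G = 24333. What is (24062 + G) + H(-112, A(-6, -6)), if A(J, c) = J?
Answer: 48570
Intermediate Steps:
(24062 + G) + H(-112, A(-6, -6)) = (24062 + 24333) + 175 = 48395 + 175 = 48570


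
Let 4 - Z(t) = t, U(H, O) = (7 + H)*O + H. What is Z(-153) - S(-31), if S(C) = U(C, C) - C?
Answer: -587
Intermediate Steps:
U(H, O) = H + O*(7 + H) (U(H, O) = O*(7 + H) + H = H + O*(7 + H))
S(C) = C² + 7*C (S(C) = (C + 7*C + C*C) - C = (C + 7*C + C²) - C = (C² + 8*C) - C = C² + 7*C)
Z(t) = 4 - t
Z(-153) - S(-31) = (4 - 1*(-153)) - (-31)*(7 - 31) = (4 + 153) - (-31)*(-24) = 157 - 1*744 = 157 - 744 = -587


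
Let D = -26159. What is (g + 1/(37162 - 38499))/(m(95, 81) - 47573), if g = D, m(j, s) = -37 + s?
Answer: 34974584/63546273 ≈ 0.55038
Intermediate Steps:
g = -26159
(g + 1/(37162 - 38499))/(m(95, 81) - 47573) = (-26159 + 1/(37162 - 38499))/((-37 + 81) - 47573) = (-26159 + 1/(-1337))/(44 - 47573) = (-26159 - 1/1337)/(-47529) = -34974584/1337*(-1/47529) = 34974584/63546273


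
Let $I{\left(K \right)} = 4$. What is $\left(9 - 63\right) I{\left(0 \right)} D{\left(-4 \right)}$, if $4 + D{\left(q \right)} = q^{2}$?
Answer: $-2592$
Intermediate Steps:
$D{\left(q \right)} = -4 + q^{2}$
$\left(9 - 63\right) I{\left(0 \right)} D{\left(-4 \right)} = \left(9 - 63\right) 4 \left(-4 + \left(-4\right)^{2}\right) = - 54 \cdot 4 \left(-4 + 16\right) = - 54 \cdot 4 \cdot 12 = \left(-54\right) 48 = -2592$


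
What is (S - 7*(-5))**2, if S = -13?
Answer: 484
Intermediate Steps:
(S - 7*(-5))**2 = (-13 - 7*(-5))**2 = (-13 + 35)**2 = 22**2 = 484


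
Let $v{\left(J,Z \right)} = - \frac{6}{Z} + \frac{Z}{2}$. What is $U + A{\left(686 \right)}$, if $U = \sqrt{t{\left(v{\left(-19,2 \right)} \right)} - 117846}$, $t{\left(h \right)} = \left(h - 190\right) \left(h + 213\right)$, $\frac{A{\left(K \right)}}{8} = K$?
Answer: $5488 + i \sqrt{158358} \approx 5488.0 + 397.94 i$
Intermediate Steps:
$A{\left(K \right)} = 8 K$
$v{\left(J,Z \right)} = \frac{Z}{2} - \frac{6}{Z}$ ($v{\left(J,Z \right)} = - \frac{6}{Z} + Z \frac{1}{2} = - \frac{6}{Z} + \frac{Z}{2} = \frac{Z}{2} - \frac{6}{Z}$)
$t{\left(h \right)} = \left(-190 + h\right) \left(213 + h\right)$
$U = i \sqrt{158358}$ ($U = \sqrt{\left(-40470 + \left(\frac{1}{2} \cdot 2 - \frac{6}{2}\right)^{2} + 23 \left(\frac{1}{2} \cdot 2 - \frac{6}{2}\right)\right) - 117846} = \sqrt{\left(-40470 + \left(1 - 3\right)^{2} + 23 \left(1 - 3\right)\right) - 117846} = \sqrt{\left(-40470 + \left(-2\right)^{2} + 23 \left(-2\right)\right) - 117846} = \sqrt{\left(-40470 + 4 - 46\right) - 117846} = \sqrt{-40512 - 117846} = \sqrt{-158358} = i \sqrt{158358} \approx 397.94 i$)
$U + A{\left(686 \right)} = i \sqrt{158358} + 8 \cdot 686 = i \sqrt{158358} + 5488 = 5488 + i \sqrt{158358}$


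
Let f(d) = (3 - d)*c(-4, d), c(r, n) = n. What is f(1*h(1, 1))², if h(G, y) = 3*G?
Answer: 0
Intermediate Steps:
f(d) = d*(3 - d) (f(d) = (3 - d)*d = d*(3 - d))
f(1*h(1, 1))² = ((1*(3*1))*(3 - 3*1))² = ((1*3)*(3 - 3))² = (3*(3 - 1*3))² = (3*(3 - 3))² = (3*0)² = 0² = 0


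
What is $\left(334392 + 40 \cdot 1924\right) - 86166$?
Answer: $325186$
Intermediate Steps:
$\left(334392 + 40 \cdot 1924\right) - 86166 = \left(334392 + 76960\right) - 86166 = 411352 - 86166 = 325186$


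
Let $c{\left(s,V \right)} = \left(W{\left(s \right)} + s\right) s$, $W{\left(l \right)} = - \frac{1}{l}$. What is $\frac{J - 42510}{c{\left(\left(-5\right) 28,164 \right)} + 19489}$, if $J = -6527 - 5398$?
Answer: $- \frac{54435}{39088} \approx -1.3926$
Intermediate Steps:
$c{\left(s,V \right)} = s \left(s - \frac{1}{s}\right)$ ($c{\left(s,V \right)} = \left(- \frac{1}{s} + s\right) s = \left(s - \frac{1}{s}\right) s = s \left(s - \frac{1}{s}\right)$)
$J = -11925$ ($J = -6527 - 5398 = -11925$)
$\frac{J - 42510}{c{\left(\left(-5\right) 28,164 \right)} + 19489} = \frac{-11925 - 42510}{\left(-1 + \left(\left(-5\right) 28\right)^{2}\right) + 19489} = - \frac{54435}{\left(-1 + \left(-140\right)^{2}\right) + 19489} = - \frac{54435}{\left(-1 + 19600\right) + 19489} = - \frac{54435}{19599 + 19489} = - \frac{54435}{39088}$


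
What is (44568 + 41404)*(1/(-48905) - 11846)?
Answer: -49806041064332/48905 ≈ -1.0184e+9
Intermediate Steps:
(44568 + 41404)*(1/(-48905) - 11846) = 85972*(-1/48905 - 11846) = 85972*(-579328631/48905) = -49806041064332/48905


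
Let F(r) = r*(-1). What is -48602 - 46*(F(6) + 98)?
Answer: -52834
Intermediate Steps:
F(r) = -r
-48602 - 46*(F(6) + 98) = -48602 - 46*(-1*6 + 98) = -48602 - 46*(-6 + 98) = -48602 - 46*92 = -48602 - 4232 = -52834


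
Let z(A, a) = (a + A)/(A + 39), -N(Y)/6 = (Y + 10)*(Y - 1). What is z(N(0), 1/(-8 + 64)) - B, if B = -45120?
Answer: 250148641/5544 ≈ 45121.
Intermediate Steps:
N(Y) = -6*(-1 + Y)*(10 + Y) (N(Y) = -6*(Y + 10)*(Y - 1) = -6*(10 + Y)*(-1 + Y) = -6*(-1 + Y)*(10 + Y))
z(A, a) = (A + a)/(39 + A)
z(N(0), 1/(-8 + 64)) - B = ((60 - 54*0 - 6*0²) + 1/(-8 + 64))/(39 + (60 - 54*0 - 6*0²)) - 1*(-45120) = ((60 + 0 - 6*0) + 1/56)/(39 + (60 + 0 - 6*0)) + 45120 = ((60 + 0 + 0) + 1/56)/(39 + (60 + 0 + 0)) + 45120 = (60 + 1/56)/(39 + 60) + 45120 = (3361/56)/99 + 45120 = (1/99)*(3361/56) + 45120 = 3361/5544 + 45120 = 250148641/5544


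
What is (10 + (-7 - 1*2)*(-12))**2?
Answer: 13924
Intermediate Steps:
(10 + (-7 - 1*2)*(-12))**2 = (10 + (-7 - 2)*(-12))**2 = (10 - 9*(-12))**2 = (10 + 108)**2 = 118**2 = 13924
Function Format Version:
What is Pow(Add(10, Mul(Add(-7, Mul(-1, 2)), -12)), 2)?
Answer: 13924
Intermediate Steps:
Pow(Add(10, Mul(Add(-7, Mul(-1, 2)), -12)), 2) = Pow(Add(10, Mul(Add(-7, -2), -12)), 2) = Pow(Add(10, Mul(-9, -12)), 2) = Pow(Add(10, 108), 2) = Pow(118, 2) = 13924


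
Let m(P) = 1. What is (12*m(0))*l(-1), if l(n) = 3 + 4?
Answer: 84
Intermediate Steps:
l(n) = 7
(12*m(0))*l(-1) = (12*1)*7 = 12*7 = 84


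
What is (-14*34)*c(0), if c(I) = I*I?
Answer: 0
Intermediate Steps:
c(I) = I²
(-14*34)*c(0) = -14*34*0² = -476*0 = 0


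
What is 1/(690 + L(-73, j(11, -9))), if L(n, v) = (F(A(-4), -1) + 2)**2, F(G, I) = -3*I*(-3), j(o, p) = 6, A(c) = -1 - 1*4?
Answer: 1/739 ≈ 0.0013532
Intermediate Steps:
A(c) = -5 (A(c) = -1 - 4 = -5)
F(G, I) = 9*I
L(n, v) = 49 (L(n, v) = (9*(-1) + 2)**2 = (-9 + 2)**2 = (-7)**2 = 49)
1/(690 + L(-73, j(11, -9))) = 1/(690 + 49) = 1/739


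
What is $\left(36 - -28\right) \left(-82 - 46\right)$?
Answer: $-8192$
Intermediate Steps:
$\left(36 - -28\right) \left(-82 - 46\right) = \left(36 + 28\right) \left(-128\right) = 64 \left(-128\right) = -8192$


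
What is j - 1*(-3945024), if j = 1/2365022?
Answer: 9330068550529/2365022 ≈ 3.9450e+6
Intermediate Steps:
j = 1/2365022 ≈ 4.2283e-7
j - 1*(-3945024) = 1/2365022 - 1*(-3945024) = 1/2365022 + 3945024 = 9330068550529/2365022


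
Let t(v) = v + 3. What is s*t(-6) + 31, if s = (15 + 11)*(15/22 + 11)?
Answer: -9682/11 ≈ -880.18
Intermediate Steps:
s = 3341/11 (s = 26*(15*(1/22) + 11) = 26*(15/22 + 11) = 26*(257/22) = 3341/11 ≈ 303.73)
t(v) = 3 + v
s*t(-6) + 31 = 3341*(3 - 6)/11 + 31 = (3341/11)*(-3) + 31 = -10023/11 + 31 = -9682/11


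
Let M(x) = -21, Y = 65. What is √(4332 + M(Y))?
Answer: 3*√479 ≈ 65.658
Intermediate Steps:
√(4332 + M(Y)) = √(4332 - 21) = √4311 = 3*√479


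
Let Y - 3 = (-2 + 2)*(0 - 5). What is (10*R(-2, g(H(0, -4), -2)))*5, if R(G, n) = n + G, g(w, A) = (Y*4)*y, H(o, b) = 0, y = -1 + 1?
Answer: -100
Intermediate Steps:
y = 0
Y = 3 (Y = 3 + (-2 + 2)*(0 - 5) = 3 + 0*(-5) = 3 + 0 = 3)
g(w, A) = 0 (g(w, A) = (3*4)*0 = 12*0 = 0)
R(G, n) = G + n
(10*R(-2, g(H(0, -4), -2)))*5 = (10*(-2 + 0))*5 = (10*(-2))*5 = -20*5 = -100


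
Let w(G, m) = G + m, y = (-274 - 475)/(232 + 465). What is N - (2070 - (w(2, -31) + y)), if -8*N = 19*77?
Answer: -12729727/5576 ≈ -2282.9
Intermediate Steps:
y = -749/697 ≈ -1.0746
N = -1463/8 (N = -19*77/8 = -1/8*1463 = -1463/8 ≈ -182.88)
N - (2070 - (w(2, -31) + y)) = -1463/8 - (2070 - ((2 - 31) - 749/697)) = -1463/8 - (2070 - (-29 - 749/697)) = -1463/8 - (2070 - 1*(-20962/697)) = -1463/8 - (2070 + 20962/697) = -1463/8 - 1*1463752/697 = -1463/8 - 1463752/697 = -12729727/5576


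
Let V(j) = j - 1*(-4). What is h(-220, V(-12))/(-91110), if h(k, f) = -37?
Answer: 37/91110 ≈ 0.00040610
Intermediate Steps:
V(j) = 4 + j (V(j) = j + 4 = 4 + j)
h(-220, V(-12))/(-91110) = -37/(-91110) = -37*(-1/91110) = 37/91110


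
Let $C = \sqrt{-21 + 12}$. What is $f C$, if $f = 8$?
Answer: $24 i \approx 24.0 i$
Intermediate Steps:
$C = 3 i$ ($C = \sqrt{-9} = 3 i \approx 3.0 i$)
$f C = 8 \cdot 3 i = 24 i$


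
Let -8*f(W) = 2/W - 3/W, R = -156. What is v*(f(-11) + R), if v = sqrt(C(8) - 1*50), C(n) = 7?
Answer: -13729*I*sqrt(43)/88 ≈ -1023.0*I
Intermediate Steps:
f(W) = 1/(8*W) (f(W) = -(2/W - 3/W)/8 = -(-1)/(8*W) = 1/(8*W))
v = I*sqrt(43) (v = sqrt(7 - 1*50) = sqrt(7 - 50) = sqrt(-43) = I*sqrt(43) ≈ 6.5574*I)
v*(f(-11) + R) = (I*sqrt(43))*((1/8)/(-11) - 156) = (I*sqrt(43))*((1/8)*(-1/11) - 156) = (I*sqrt(43))*(-1/88 - 156) = (I*sqrt(43))*(-13729/88) = -13729*I*sqrt(43)/88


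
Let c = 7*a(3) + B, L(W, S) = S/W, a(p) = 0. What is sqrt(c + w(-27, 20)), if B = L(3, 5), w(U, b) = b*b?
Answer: sqrt(3615)/3 ≈ 20.042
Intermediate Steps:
w(U, b) = b**2
B = 5/3 ≈ 1.6667
c = 5/3 (c = 7*0 + 5/3 = 0 + 5/3 = 5/3 ≈ 1.6667)
sqrt(c + w(-27, 20)) = sqrt(5/3 + 20**2) = sqrt(5/3 + 400) = sqrt(1205/3) = sqrt(3615)/3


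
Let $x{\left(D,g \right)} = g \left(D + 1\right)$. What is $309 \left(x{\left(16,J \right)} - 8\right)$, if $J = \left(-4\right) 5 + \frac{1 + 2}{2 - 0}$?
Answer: $- \frac{199305}{2} \approx -99653.0$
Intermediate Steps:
$J = - \frac{37}{2}$ ($J = -20 + \frac{3}{2 + 0} = -20 + \frac{3}{2} = - \frac{37}{2} \approx -18.5$)
$x{\left(D,g \right)} = g \left(1 + D\right)$
$309 \left(x{\left(16,J \right)} - 8\right) = 309 \left(- \frac{37 \left(1 + 16\right)}{2} - 8\right) = 309 \left(\left(- \frac{37}{2}\right) 17 - 8\right) = 309 \left(- \frac{629}{2} - 8\right) = 309 \left(- \frac{645}{2}\right) = - \frac{199305}{2}$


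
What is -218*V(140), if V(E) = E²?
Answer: -4272800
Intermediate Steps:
-218*V(140) = -218*140² = -218*19600 = -4272800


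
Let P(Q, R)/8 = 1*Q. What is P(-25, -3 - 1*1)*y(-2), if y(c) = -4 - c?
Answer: 400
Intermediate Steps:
P(Q, R) = 8*Q (P(Q, R) = 8*(1*Q) = 8*Q)
P(-25, -3 - 1*1)*y(-2) = (8*(-25))*(-4 - 1*(-2)) = -200*(-4 + 2) = -200*(-2) = 400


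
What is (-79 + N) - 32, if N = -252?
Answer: -363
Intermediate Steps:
(-79 + N) - 32 = (-79 - 252) - 32 = -331 - 32 = -363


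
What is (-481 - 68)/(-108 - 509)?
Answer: 549/617 ≈ 0.88979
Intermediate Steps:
(-481 - 68)/(-108 - 509) = -549/(-617) = -1/617*(-549) = 549/617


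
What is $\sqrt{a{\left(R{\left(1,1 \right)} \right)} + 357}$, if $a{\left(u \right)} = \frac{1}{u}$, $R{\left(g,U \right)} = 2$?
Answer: $\frac{\sqrt{1430}}{2} \approx 18.908$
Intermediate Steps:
$\sqrt{a{\left(R{\left(1,1 \right)} \right)} + 357} = \sqrt{\frac{1}{2} + 357} = \sqrt{\frac{715}{2}} = \frac{\sqrt{1430}}{2}$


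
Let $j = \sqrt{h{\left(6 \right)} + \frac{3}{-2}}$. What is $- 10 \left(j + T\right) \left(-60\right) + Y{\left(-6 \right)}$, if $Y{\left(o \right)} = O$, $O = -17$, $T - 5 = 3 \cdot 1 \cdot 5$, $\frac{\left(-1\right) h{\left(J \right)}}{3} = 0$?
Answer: $11983 + 300 i \sqrt{6} \approx 11983.0 + 734.85 i$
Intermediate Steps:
$h{\left(J \right)} = 0$ ($h{\left(J \right)} = \left(-3\right) 0 = 0$)
$T = 20$ ($T = 5 + 3 \cdot 1 \cdot 5 = 5 + 3 \cdot 5 = 5 + 15 = 20$)
$Y{\left(o \right)} = -17$
$j = \frac{i \sqrt{6}}{2}$ ($j = \sqrt{0 + \frac{3}{-2}} = \sqrt{0 + 3 \left(- \frac{1}{2}\right)} = \sqrt{0 - \frac{3}{2}} = \sqrt{- \frac{3}{2}} = \frac{i \sqrt{6}}{2} \approx 1.2247 i$)
$- 10 \left(j + T\right) \left(-60\right) + Y{\left(-6 \right)} = - 10 \left(\frac{i \sqrt{6}}{2} + 20\right) \left(-60\right) - 17 = - 10 \left(20 + \frac{i \sqrt{6}}{2}\right) \left(-60\right) - 17 = \left(-200 - 5 i \sqrt{6}\right) \left(-60\right) - 17 = \left(12000 + 300 i \sqrt{6}\right) - 17 = 11983 + 300 i \sqrt{6}$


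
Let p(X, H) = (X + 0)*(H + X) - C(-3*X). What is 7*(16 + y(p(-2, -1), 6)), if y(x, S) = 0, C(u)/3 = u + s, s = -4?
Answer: 112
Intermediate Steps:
C(u) = -12 + 3*u (C(u) = 3*(u - 4) = 3*(-4 + u) = -12 + 3*u)
p(X, H) = 12 + 9*X + X*(H + X) (p(X, H) = (X + 0)*(H + X) - (-12 + 3*(-3*X)) = X*(H + X) - (-12 - 9*X) = X*(H + X) + (12 + 9*X) = 12 + 9*X + X*(H + X))
7*(16 + y(p(-2, -1), 6)) = 7*(16 + 0) = 7*16 = 112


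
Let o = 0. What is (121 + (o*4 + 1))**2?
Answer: 14884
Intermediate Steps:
(121 + (o*4 + 1))**2 = (121 + (0*4 + 1))**2 = (121 + (0 + 1))**2 = (121 + 1)**2 = 122**2 = 14884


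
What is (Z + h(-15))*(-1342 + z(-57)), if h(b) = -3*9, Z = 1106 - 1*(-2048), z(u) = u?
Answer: -4374673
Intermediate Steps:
Z = 3154 (Z = 1106 + 2048 = 3154)
h(b) = -27
(Z + h(-15))*(-1342 + z(-57)) = (3154 - 27)*(-1342 - 57) = 3127*(-1399) = -4374673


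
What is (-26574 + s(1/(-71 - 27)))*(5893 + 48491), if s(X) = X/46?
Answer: -1628740882428/1127 ≈ -1.4452e+9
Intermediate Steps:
s(X) = X/46 (s(X) = X*(1/46) = X/46)
(-26574 + s(1/(-71 - 27)))*(5893 + 48491) = (-26574 + 1/(46*(-71 - 27)))*(5893 + 48491) = (-26574 + (1/46)/(-98))*54384 = (-26574 + (1/46)*(-1/98))*54384 = (-26574 - 1/4508)*54384 = -119795593/4508*54384 = -1628740882428/1127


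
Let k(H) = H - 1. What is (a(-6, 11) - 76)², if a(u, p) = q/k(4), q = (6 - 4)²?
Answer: 50176/9 ≈ 5575.1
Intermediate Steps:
k(H) = -1 + H
q = 4 (q = 2² = 4)
a(u, p) = 4/3 (a(u, p) = 4/(-1 + 4) = 4/3)
(a(-6, 11) - 76)² = (4/3 - 76)² = (-224/3)² = 50176/9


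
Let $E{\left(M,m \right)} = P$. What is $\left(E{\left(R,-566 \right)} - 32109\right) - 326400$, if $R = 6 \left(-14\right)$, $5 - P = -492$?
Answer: $-358012$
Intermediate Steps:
$P = 497$ ($P = 5 - -492 = 5 + 492 = 497$)
$R = -84$
$E{\left(M,m \right)} = 497$
$\left(E{\left(R,-566 \right)} - 32109\right) - 326400 = \left(497 - 32109\right) - 326400 = -31612 - 326400 = -358012$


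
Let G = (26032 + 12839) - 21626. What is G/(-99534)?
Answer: -17245/99534 ≈ -0.17326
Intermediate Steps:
G = 17245 (G = 38871 - 21626 = 17245)
G/(-99534) = 17245/(-99534) = 17245*(-1/99534) = -17245/99534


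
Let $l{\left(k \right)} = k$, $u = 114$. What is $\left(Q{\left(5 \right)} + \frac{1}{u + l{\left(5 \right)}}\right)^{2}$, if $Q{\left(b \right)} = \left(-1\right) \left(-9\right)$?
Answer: $\frac{1149184}{14161} \approx 81.151$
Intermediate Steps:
$Q{\left(b \right)} = 9$
$\left(Q{\left(5 \right)} + \frac{1}{u + l{\left(5 \right)}}\right)^{2} = \left(9 + \frac{1}{114 + 5}\right)^{2} = \left(9 + \frac{1}{119}\right)^{2} = \left(\frac{1072}{119}\right)^{2} = \frac{1149184}{14161}$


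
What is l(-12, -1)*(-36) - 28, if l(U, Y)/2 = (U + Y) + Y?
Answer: 980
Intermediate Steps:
l(U, Y) = 2*U + 4*Y (l(U, Y) = 2*((U + Y) + Y) = 2*(U + 2*Y) = 2*U + 4*Y)
l(-12, -1)*(-36) - 28 = (2*(-12) + 4*(-1))*(-36) - 28 = (-24 - 4)*(-36) - 28 = -28*(-36) - 28 = 1008 - 28 = 980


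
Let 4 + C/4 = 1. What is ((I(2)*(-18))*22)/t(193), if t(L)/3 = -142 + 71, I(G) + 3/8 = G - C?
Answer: 3597/142 ≈ 25.331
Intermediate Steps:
C = -12 (C = -16 + 4*1 = -16 + 4 = -12)
I(G) = 93/8 + G (I(G) = -3/8 + (G - 1*(-12)) = -3/8 + (G + 12) = -3/8 + (12 + G) = 93/8 + G)
t(L) = -213 (t(L) = 3*(-142 + 71) = 3*(-71) = -213)
((I(2)*(-18))*22)/t(193) = (((93/8 + 2)*(-18))*22)/(-213) = (((109/8)*(-18))*22)*(-1/213) = -981/4*22*(-1/213) = -10791/2*(-1/213) = 3597/142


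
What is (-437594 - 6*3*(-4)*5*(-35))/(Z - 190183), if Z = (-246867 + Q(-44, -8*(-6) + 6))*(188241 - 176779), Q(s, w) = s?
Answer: 450194/2830284065 ≈ 0.00015906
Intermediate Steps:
Z = -2830093882 (Z = (-246867 - 44)*(188241 - 176779) = -246911*11462 = -2830093882)
(-437594 - 6*3*(-4)*5*(-35))/(Z - 190183) = (-437594 - 6*3*(-4)*5*(-35))/(-2830093882 - 190183) = (-437594 - (-72)*5*(-35))/(-2830284065) = (-437594 - 6*(-60)*(-35))*(-1/2830284065) = (-437594 + 360*(-35))*(-1/2830284065) = (-437594 - 12600)*(-1/2830284065) = -450194*(-1/2830284065) = 450194/2830284065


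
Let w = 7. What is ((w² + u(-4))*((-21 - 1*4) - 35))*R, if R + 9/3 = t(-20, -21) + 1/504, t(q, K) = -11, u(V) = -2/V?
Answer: 1164075/28 ≈ 41574.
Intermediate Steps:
R = -7055/504 (R = -3 + (-11 + 1/504) = -3 - 5543/504 = -7055/504 ≈ -13.998)
((w² + u(-4))*((-21 - 1*4) - 35))*R = ((7² - 2/(-4))*((-21 - 1*4) - 35))*(-7055/504) = ((49 - 2*(-¼))*((-21 - 4) - 35))*(-7055/504) = ((49 + ½)*(-25 - 35))*(-7055/504) = ((99/2)*(-60))*(-7055/504) = -2970*(-7055/504) = 1164075/28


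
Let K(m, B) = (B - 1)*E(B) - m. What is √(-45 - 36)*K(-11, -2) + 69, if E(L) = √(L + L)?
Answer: 123 + 99*I ≈ 123.0 + 99.0*I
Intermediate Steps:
E(L) = √2*√L (E(L) = √(2*L) = √2*√L)
K(m, B) = -m + √2*√B*(-1 + B) (K(m, B) = (B - 1)*(√2*√B) - m = (-1 + B)*(√2*√B) - m = √2*√B*(-1 + B) - m = -m + √2*√B*(-1 + B))
√(-45 - 36)*K(-11, -2) + 69 = √(-45 - 36)*(-1*(-11) + √2*(-2)^(3/2) - √2*√(-2)) + 69 = √(-81)*(11 + √2*(-2*I*√2) - √2*I*√2) + 69 = (9*I)*(11 - 4*I - 2*I) + 69 = (9*I)*(11 - 6*I) + 69 = 9*I*(11 - 6*I) + 69 = 69 + 9*I*(11 - 6*I)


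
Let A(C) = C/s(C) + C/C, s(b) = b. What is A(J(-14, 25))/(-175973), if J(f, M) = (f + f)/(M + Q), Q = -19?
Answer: -2/175973 ≈ -1.1365e-5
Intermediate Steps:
J(f, M) = 2*f/(-19 + M) (J(f, M) = (f + f)/(M - 19) = (2*f)/(-19 + M) = 2*f/(-19 + M))
A(C) = 2 (A(C) = C/C + C/C = 1 + 1 = 2)
A(J(-14, 25))/(-175973) = 2/(-175973) = 2*(-1/175973) = -2/175973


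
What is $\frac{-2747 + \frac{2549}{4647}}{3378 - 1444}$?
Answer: $- \frac{6381380}{4493649} \approx -1.4201$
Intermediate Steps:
$\frac{-2747 + \frac{2549}{4647}}{3378 - 1444} = \frac{-2747 + 2549 \cdot \frac{1}{4647}}{1934} = \left(-2747 + \frac{2549}{4647}\right) \frac{1}{1934} = \left(- \frac{12762760}{4647}\right) \frac{1}{1934} = - \frac{6381380}{4493649}$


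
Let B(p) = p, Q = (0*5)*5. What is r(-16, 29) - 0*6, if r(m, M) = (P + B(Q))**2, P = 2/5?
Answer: 4/25 ≈ 0.16000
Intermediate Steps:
P = 2/5 (P = 2*(1/5) = 2/5 ≈ 0.40000)
Q = 0 (Q = 0*5 = 0)
r(m, M) = 4/25 (r(m, M) = (2/5 + 0)**2 = (2/5)**2 = 4/25)
r(-16, 29) - 0*6 = 4/25 - 0*6 = 4/25 - 34*0 = 4/25 + 0 = 4/25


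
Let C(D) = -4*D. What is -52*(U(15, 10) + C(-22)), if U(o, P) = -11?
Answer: -4004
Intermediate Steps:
-52*(U(15, 10) + C(-22)) = -52*(-11 - 4*(-22)) = -52*(-11 + 88) = -52*77 = -4004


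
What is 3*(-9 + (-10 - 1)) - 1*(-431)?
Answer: 371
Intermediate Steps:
3*(-9 + (-10 - 1)) - 1*(-431) = 3*(-9 - 11) + 431 = 3*(-20) + 431 = -60 + 431 = 371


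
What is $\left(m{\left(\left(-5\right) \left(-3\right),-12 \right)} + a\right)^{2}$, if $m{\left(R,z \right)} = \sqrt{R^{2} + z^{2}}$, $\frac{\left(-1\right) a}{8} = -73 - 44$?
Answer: $876465 + 5616 \sqrt{41} \approx 9.1243 \cdot 10^{5}$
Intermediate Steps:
$a = 936$ ($a = - 8 \left(-73 - 44\right) = \left(-8\right) \left(-117\right) = 936$)
$\left(m{\left(\left(-5\right) \left(-3\right),-12 \right)} + a\right)^{2} = \left(\sqrt{\left(\left(-5\right) \left(-3\right)\right)^{2} + \left(-12\right)^{2}} + 936\right)^{2} = \left(\sqrt{15^{2} + 144} + 936\right)^{2} = \left(\sqrt{225 + 144} + 936\right)^{2} = \left(\sqrt{369} + 936\right)^{2} = \left(3 \sqrt{41} + 936\right)^{2} = \left(936 + 3 \sqrt{41}\right)^{2}$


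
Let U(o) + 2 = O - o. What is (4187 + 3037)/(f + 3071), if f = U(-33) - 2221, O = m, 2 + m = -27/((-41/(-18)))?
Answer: 14104/1693 ≈ 8.3308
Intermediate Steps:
m = -568/41 (m = -2 - 27/((-41/(-18))) = -2 - 27/((-41*(-1/18))) = -2 - 27/41/18 = -2 - 27*18/41 = -2 - 486/41 = -568/41 ≈ -13.854)
O = -568/41 ≈ -13.854
U(o) = -650/41 - o (U(o) = -2 + (-568/41 - o) = -650/41 - o)
f = -90358/41 (f = (-650/41 - 1*(-33)) - 2221 = (-650/41 + 33) - 2221 = 703/41 - 2221 = -90358/41 ≈ -2203.9)
(4187 + 3037)/(f + 3071) = (4187 + 3037)/(-90358/41 + 3071) = 7224/(35553/41) = 7224*(41/35553) = 14104/1693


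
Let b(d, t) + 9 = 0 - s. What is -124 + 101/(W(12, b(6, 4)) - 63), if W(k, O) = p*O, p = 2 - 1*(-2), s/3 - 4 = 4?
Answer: -24281/195 ≈ -124.52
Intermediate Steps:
s = 24 (s = 12 + 3*4 = 12 + 12 = 24)
p = 4 (p = 2 + 2 = 4)
b(d, t) = -33 (b(d, t) = -9 + (0 - 1*24) = -9 + (0 - 24) = -9 - 24 = -33)
W(k, O) = 4*O
-124 + 101/(W(12, b(6, 4)) - 63) = -124 + 101/(4*(-33) - 63) = -124 + 101/(-132 - 63) = -124 + 101/(-195) = -124 + 101*(-1/195) = -124 - 101/195 = -24281/195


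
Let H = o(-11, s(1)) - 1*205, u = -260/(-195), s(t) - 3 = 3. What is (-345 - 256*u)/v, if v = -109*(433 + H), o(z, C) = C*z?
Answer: 2059/52974 ≈ 0.038868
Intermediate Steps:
s(t) = 6 (s(t) = 3 + 3 = 6)
u = 4/3 (u = -260*(-1/195) = 4/3 ≈ 1.3333)
H = -271 (H = 6*(-11) - 1*205 = -66 - 205 = -271)
v = -17658 (v = -109*(433 - 271) = -109*162 = -17658)
(-345 - 256*u)/v = (-345 - 256*4/3)/(-17658) = (-345 - 1024/3)*(-1/17658) = -2059/3*(-1/17658) = 2059/52974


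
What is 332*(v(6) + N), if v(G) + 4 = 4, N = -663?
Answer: -220116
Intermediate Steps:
v(G) = 0 (v(G) = -4 + 4 = 0)
332*(v(6) + N) = 332*(0 - 663) = 332*(-663) = -220116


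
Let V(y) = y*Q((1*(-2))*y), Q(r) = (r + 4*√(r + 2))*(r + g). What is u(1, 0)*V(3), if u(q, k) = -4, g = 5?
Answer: -72 + 96*I ≈ -72.0 + 96.0*I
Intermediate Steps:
Q(r) = (5 + r)*(r + 4*√(2 + r)) (Q(r) = (r + 4*√(r + 2))*(r + 5) = (r + 4*√(2 + r))*(5 + r) = (5 + r)*(r + 4*√(2 + r)))
V(y) = y*(-10*y + 4*y² + 20*√(2 - 2*y) - 8*y*√(2 - 2*y)) (V(y) = y*(((1*(-2))*y)² + 5*((1*(-2))*y) + 20*√(2 + (1*(-2))*y) + 4*((1*(-2))*y)*√(2 + (1*(-2))*y)) = y*((-2*y)² + 5*(-2*y) + 20*√(2 - 2*y) + 4*(-2*y)*√(2 - 2*y)) = y*(4*y² - 10*y + 20*√(2 - 2*y) - 8*y*√(2 - 2*y)) = y*(-10*y + 4*y² + 20*√(2 - 2*y) - 8*y*√(2 - 2*y)))
u(1, 0)*V(3) = -8*3*(-5*3 + 2*3² + 10*√(2 - 2*3) - 4*3*√(2 - 2*3)) = -8*3*(-15 + 2*9 + 10*√(2 - 6) - 4*3*√(2 - 6)) = -8*3*(-15 + 18 + 10*√(-4) - 4*3*√(-4)) = -8*3*(-15 + 18 + 10*(2*I) - 4*3*2*I) = -8*3*(-15 + 18 + 20*I - 24*I) = -8*3*(3 - 4*I) = -4*(18 - 24*I) = -72 + 96*I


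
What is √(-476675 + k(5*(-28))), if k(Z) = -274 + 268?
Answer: I*√476681 ≈ 690.42*I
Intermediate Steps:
k(Z) = -6
√(-476675 + k(5*(-28))) = √(-476675 - 6) = √(-476681) = I*√476681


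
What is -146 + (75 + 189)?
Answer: 118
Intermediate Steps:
-146 + (75 + 189) = -146 + 264 = 118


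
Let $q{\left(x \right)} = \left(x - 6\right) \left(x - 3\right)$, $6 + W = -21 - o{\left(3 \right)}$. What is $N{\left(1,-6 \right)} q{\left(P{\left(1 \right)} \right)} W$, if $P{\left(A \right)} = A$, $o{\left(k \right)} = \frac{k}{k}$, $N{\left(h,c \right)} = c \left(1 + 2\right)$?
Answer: $5040$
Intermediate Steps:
$N{\left(h,c \right)} = 3 c$ ($N{\left(h,c \right)} = c 3 = 3 c$)
$o{\left(k \right)} = 1$
$W = -28$ ($W = -6 - 22 = -28$)
$q{\left(x \right)} = \left(-6 + x\right) \left(-3 + x\right)$
$N{\left(1,-6 \right)} q{\left(P{\left(1 \right)} \right)} W = 3 \left(-6\right) \left(18 + 1^{2} - 9\right) \left(-28\right) = - 18 \left(18 + 1 - 9\right) \left(-28\right) = \left(-18\right) 10 \left(-28\right) = \left(-180\right) \left(-28\right) = 5040$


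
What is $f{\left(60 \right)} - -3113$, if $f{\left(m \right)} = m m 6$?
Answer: $24713$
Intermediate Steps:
$f{\left(m \right)} = 6 m^{2}$ ($f{\left(m \right)} = m^{2} \cdot 6 = 6 m^{2}$)
$f{\left(60 \right)} - -3113 = 6 \cdot 60^{2} - -3113 = 6 \cdot 3600 + 3113 = 21600 + 3113 = 24713$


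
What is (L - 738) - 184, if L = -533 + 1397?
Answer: -58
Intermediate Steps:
L = 864
(L - 738) - 184 = (864 - 738) - 184 = 126 - 184 = -58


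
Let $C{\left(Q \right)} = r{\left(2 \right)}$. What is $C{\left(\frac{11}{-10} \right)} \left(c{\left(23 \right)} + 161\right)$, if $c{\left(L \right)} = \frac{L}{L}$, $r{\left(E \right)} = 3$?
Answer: $486$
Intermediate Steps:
$c{\left(L \right)} = 1$
$C{\left(Q \right)} = 3$
$C{\left(\frac{11}{-10} \right)} \left(c{\left(23 \right)} + 161\right) = 3 \left(1 + 161\right) = 3 \cdot 162 = 486$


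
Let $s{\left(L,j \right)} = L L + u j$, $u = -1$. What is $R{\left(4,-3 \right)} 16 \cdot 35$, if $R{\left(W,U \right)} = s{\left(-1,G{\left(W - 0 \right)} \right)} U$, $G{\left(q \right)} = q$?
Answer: $5040$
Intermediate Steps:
$s{\left(L,j \right)} = L^{2} - j$ ($s{\left(L,j \right)} = L L - j = L^{2} - j$)
$R{\left(W,U \right)} = U \left(1 - W\right)$ ($R{\left(W,U \right)} = \left(\left(-1\right)^{2} - \left(W - 0\right)\right) U = \left(1 - \left(W + 0\right)\right) U = \left(1 - W\right) U = U \left(1 - W\right)$)
$R{\left(4,-3 \right)} 16 \cdot 35 = - 3 \left(1 - 4\right) 16 \cdot 35 = \left(-3\right) \left(-3\right) 16 \cdot 35 = 9 \cdot 16 \cdot 35 = 144 \cdot 35 = 5040$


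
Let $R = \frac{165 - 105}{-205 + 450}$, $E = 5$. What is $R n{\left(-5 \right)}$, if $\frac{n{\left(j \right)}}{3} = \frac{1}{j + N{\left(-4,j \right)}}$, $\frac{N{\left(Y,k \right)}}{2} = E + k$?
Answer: $- \frac{36}{245} \approx -0.14694$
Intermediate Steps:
$N{\left(Y,k \right)} = 10 + 2 k$ ($N{\left(Y,k \right)} = 2 \left(5 + k\right) = 10 + 2 k$)
$n{\left(j \right)} = \frac{3}{10 + 3 j}$ ($n{\left(j \right)} = \frac{3}{j + \left(10 + 2 j\right)} = \frac{3}{10 + 3 j}$)
$R = \frac{12}{49}$ ($R = \frac{60}{245} = 60 \cdot \frac{1}{245} = \frac{12}{49} \approx 0.2449$)
$R n{\left(-5 \right)} = \frac{12 \frac{3}{10 + 3 \left(-5\right)}}{49} = \frac{12 \frac{3}{10 - 15}}{49} = \frac{12 \frac{3}{-5}}{49} = \frac{12 \cdot 3 \left(- \frac{1}{5}\right)}{49} = \frac{12}{49} \left(- \frac{3}{5}\right) = - \frac{36}{245}$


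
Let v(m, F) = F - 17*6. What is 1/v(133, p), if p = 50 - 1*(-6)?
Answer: -1/46 ≈ -0.021739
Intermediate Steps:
p = 56 (p = 50 + 6 = 56)
v(m, F) = -102 + F (v(m, F) = F - 1*102 = F - 102 = -102 + F)
1/v(133, p) = 1/(-102 + 56) = 1/(-46) = -1/46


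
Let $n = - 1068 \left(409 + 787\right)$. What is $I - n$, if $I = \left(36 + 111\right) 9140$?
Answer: $2620908$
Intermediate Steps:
$I = 1343580$ ($I = 147 \cdot 9140 = 1343580$)
$n = -1277328$ ($n = \left(-1068\right) 1196 = -1277328$)
$I - n = 1343580 - -1277328 = 1343580 + 1277328 = 2620908$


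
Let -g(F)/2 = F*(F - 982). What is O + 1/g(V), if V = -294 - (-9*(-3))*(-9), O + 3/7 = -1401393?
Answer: -1033614539971/737562 ≈ -1.4014e+6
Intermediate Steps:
O = -9809754/7 (O = -3/7 - 1401393 = -9809754/7 ≈ -1.4014e+6)
V = -51 (V = -294 - 27*(-9) = -294 - 1*(-243) = -294 + 243 = -51)
g(F) = -2*F*(-982 + F) (g(F) = -2*F*(F - 982) = -2*F*(-982 + F))
O + 1/g(V) = -9809754/7 + 1/(2*(-51)*(982 - 1*(-51))) = -9809754/7 + 1/(2*(-51)*(982 + 51)) = -9809754/7 + 1/(2*(-51)*1033) = -9809754/7 + 1/(-105366) = -9809754/7 - 1/105366 = -1033614539971/737562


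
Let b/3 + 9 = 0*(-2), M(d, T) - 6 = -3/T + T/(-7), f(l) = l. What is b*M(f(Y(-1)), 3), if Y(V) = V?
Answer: -864/7 ≈ -123.43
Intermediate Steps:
M(d, T) = 6 - 3/T - T/7 (M(d, T) = 6 + (-3/T + T/(-7)) = 6 + (-3/T + T*(-1/7)) = 6 + (-3/T - T/7) = 6 - 3/T - T/7)
b = -27 (b = -27 + 3*(0*(-2)) = -27 + 3*0 = -27 + 0 = -27)
b*M(f(Y(-1)), 3) = -27*(6 - 3/3 - 1/7*3) = -27*(6 - 3*1/3 - 3/7) = -27*(6 - 1 - 3/7) = -27*32/7 = -864/7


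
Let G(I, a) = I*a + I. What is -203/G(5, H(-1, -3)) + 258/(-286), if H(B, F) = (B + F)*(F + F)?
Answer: -45154/17875 ≈ -2.5261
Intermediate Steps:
H(B, F) = 2*F*(B + F) (H(B, F) = (B + F)*(2*F) = 2*F*(B + F))
G(I, a) = I + I*a
-203/G(5, H(-1, -3)) + 258/(-286) = -203*1/(5*(1 + 2*(-3)*(-1 - 3))) + 258/(-286) = -203*1/(5*(1 + 2*(-3)*(-4))) + 258*(-1/286) = -203*1/(5*(1 + 24)) - 129/143 = -203/(5*25) - 129/143 = -203/125 - 129/143 = -45154/17875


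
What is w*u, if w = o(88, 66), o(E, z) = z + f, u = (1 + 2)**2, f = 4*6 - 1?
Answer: 801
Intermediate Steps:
f = 23 (f = 24 - 1 = 23)
u = 9 (u = 3**2 = 9)
o(E, z) = 23 + z (o(E, z) = z + 23 = 23 + z)
w = 89 (w = 23 + 66 = 89)
w*u = 89*9 = 801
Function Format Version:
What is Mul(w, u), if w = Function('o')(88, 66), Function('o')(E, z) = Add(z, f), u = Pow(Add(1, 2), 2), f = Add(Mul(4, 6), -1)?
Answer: 801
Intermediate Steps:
f = 23 (f = Add(24, -1) = 23)
u = 9 (u = Pow(3, 2) = 9)
Function('o')(E, z) = Add(23, z) (Function('o')(E, z) = Add(z, 23) = Add(23, z))
w = 89 (w = Add(23, 66) = 89)
Mul(w, u) = Mul(89, 9) = 801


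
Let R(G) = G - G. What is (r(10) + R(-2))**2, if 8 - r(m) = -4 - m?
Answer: 484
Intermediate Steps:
r(m) = 12 + m (r(m) = 8 - (-4 - m) = 8 + (4 + m) = 12 + m)
R(G) = 0
(r(10) + R(-2))**2 = ((12 + 10) + 0)**2 = (22 + 0)**2 = 22**2 = 484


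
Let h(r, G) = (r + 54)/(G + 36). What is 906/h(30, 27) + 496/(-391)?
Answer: 530377/782 ≈ 678.23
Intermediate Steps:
h(r, G) = (54 + r)/(36 + G)
906/h(30, 27) + 496/(-391) = 906/(((54 + 30)/(36 + 27))) + 496/(-391) = 906/((84/63)) + 496*(-1/391) = 906/(((1/63)*84)) - 496/391 = 906/(4/3) - 496/391 = 906*(¾) - 496/391 = 1359/2 - 496/391 = 530377/782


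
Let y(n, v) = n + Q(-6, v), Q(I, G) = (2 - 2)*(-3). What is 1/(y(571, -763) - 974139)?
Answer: -1/973568 ≈ -1.0271e-6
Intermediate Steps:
Q(I, G) = 0 (Q(I, G) = 0*(-3) = 0)
y(n, v) = n (y(n, v) = n + 0 = n)
1/(y(571, -763) - 974139) = 1/(571 - 974139) = 1/(-973568) = -1/973568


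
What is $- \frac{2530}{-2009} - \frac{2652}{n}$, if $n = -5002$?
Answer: $\frac{219304}{122549} \approx 1.7895$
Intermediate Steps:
$- \frac{2530}{-2009} - \frac{2652}{n} = - \frac{2530}{-2009} - \frac{2652}{-5002} = \left(-2530\right) \left(- \frac{1}{2009}\right) - - \frac{1326}{2501} = \frac{2530}{2009} + \frac{1326}{2501} = \frac{219304}{122549}$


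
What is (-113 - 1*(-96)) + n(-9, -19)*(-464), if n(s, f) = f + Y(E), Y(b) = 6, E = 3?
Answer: 6015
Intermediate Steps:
n(s, f) = 6 + f (n(s, f) = f + 6 = 6 + f)
(-113 - 1*(-96)) + n(-9, -19)*(-464) = (-113 - 1*(-96)) + (6 - 19)*(-464) = (-113 + 96) - 13*(-464) = -17 + 6032 = 6015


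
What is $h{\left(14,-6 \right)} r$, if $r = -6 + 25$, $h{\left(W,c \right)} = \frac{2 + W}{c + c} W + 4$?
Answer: $- \frac{836}{3} \approx -278.67$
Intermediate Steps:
$h{\left(W,c \right)} = 4 + \frac{W \left(2 + W\right)}{2 c}$ ($h{\left(W,c \right)} = \frac{2 + W}{2 c} W + 4 = \frac{W \left(2 + W\right)}{2 c} + 4 = 4 + \frac{W \left(2 + W\right)}{2 c}$)
$r = 19$
$h{\left(14,-6 \right)} r = \frac{14 + \frac{14^{2}}{2} + 4 \left(-6\right)}{-6} \cdot 19 = - \frac{14 + \frac{1}{2} \cdot 196 - 24}{6} \cdot 19 = - \frac{14 + 98 - 24}{6} \cdot 19 = \left(- \frac{1}{6}\right) 88 \cdot 19 = \left(- \frac{44}{3}\right) 19 = - \frac{836}{3}$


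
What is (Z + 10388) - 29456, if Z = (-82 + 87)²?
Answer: -19043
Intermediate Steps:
Z = 25 (Z = 5² = 25)
(Z + 10388) - 29456 = (25 + 10388) - 29456 = 10413 - 29456 = -19043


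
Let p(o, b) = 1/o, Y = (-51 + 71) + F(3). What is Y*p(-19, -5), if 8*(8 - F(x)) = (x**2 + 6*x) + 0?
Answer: -197/152 ≈ -1.2961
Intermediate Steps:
F(x) = 8 - 3*x/4 - x**2/8 (F(x) = 8 - ((x**2 + 6*x) + 0)/8 = 8 - (x**2 + 6*x)/8 = 8 + (-3*x/4 - x**2/8) = 8 - 3*x/4 - x**2/8)
Y = 197/8 (Y = (-51 + 71) + (8 - 3/4*3 - 1/8*3**2) = 20 + (8 - 9/4 - 1/8*9) = 20 + (8 - 9/4 - 9/8) = 20 + 37/8 = 197/8 ≈ 24.625)
Y*p(-19, -5) = (197/8)/(-19) = (197/8)*(-1/19) = -197/152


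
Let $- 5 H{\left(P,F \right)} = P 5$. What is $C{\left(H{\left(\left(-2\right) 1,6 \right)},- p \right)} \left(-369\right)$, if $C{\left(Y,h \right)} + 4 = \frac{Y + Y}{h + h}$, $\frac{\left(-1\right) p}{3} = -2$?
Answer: $1599$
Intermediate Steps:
$p = 6$ ($p = \left(-3\right) \left(-2\right) = 6$)
$H{\left(P,F \right)} = - P$ ($H{\left(P,F \right)} = - \frac{P 5}{5} = - \frac{5 P}{5} = - P$)
$C{\left(Y,h \right)} = -4 + \frac{Y}{h}$ ($C{\left(Y,h \right)} = -4 + \frac{Y + Y}{h + h} = -4 + \frac{2 Y}{2 h} = -4 + 2 Y \frac{1}{2 h} = -4 + \frac{Y}{h}$)
$C{\left(H{\left(\left(-2\right) 1,6 \right)},- p \right)} \left(-369\right) = \left(-4 + \frac{\left(-1\right) \left(\left(-2\right) 1\right)}{\left(-1\right) 6}\right) \left(-369\right) = \left(-4 + \frac{\left(-1\right) \left(-2\right)}{-6}\right) \left(-369\right) = \left(-4 + 2 \left(- \frac{1}{6}\right)\right) \left(-369\right) = \left(-4 - \frac{1}{3}\right) \left(-369\right) = \left(- \frac{13}{3}\right) \left(-369\right) = 1599$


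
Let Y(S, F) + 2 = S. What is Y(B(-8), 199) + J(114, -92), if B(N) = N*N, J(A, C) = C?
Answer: -30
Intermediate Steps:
B(N) = N²
Y(S, F) = -2 + S
Y(B(-8), 199) + J(114, -92) = (-2 + (-8)²) - 92 = (-2 + 64) - 92 = 62 - 92 = -30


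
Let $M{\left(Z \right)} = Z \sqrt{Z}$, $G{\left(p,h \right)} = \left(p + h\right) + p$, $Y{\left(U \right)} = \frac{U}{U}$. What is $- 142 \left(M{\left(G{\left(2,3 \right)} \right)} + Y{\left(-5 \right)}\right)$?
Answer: $-142 - 994 \sqrt{7} \approx -2771.9$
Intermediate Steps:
$Y{\left(U \right)} = 1$
$G{\left(p,h \right)} = h + 2 p$ ($G{\left(p,h \right)} = \left(h + p\right) + p = h + 2 p$)
$M{\left(Z \right)} = Z^{\frac{3}{2}}$
$- 142 \left(M{\left(G{\left(2,3 \right)} \right)} + Y{\left(-5 \right)}\right) = - 142 \left(\left(3 + 2 \cdot 2\right)^{\frac{3}{2}} + 1\right) = - 142 \left(\left(3 + 4\right)^{\frac{3}{2}} + 1\right) = - 142 \left(7^{\frac{3}{2}} + 1\right) = - 142 \left(7 \sqrt{7} + 1\right) = - 142 \left(1 + 7 \sqrt{7}\right) = -142 - 994 \sqrt{7}$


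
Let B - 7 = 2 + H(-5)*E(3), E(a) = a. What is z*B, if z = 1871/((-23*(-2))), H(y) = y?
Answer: -5613/23 ≈ -244.04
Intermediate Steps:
z = 1871/46 ≈ 40.674
B = -6 (B = 7 + (2 - 5*3) = 7 + (2 - 15) = 7 - 13 = -6)
z*B = (1871/46)*(-6) = -5613/23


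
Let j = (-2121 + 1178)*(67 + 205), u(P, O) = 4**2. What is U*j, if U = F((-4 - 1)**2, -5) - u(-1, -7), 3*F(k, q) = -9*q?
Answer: 256496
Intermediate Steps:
u(P, O) = 16
F(k, q) = -3*q (F(k, q) = (-9*q)/3 = -3*q)
j = -256496 (j = -943*272 = -256496)
U = -1 (U = -3*(-5) - 1*16 = 15 - 16 = -1)
U*j = -1*(-256496) = 256496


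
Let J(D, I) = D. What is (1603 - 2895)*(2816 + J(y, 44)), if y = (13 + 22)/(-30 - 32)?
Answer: -112763822/31 ≈ -3.6375e+6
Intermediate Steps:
y = -35/62 (y = 35/(-62) = 35*(-1/62) = -35/62 ≈ -0.56452)
(1603 - 2895)*(2816 + J(y, 44)) = (1603 - 2895)*(2816 - 35/62) = -1292*174557/62 = -112763822/31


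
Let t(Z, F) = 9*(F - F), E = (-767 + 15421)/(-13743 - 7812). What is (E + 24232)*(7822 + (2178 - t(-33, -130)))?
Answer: 1044612212000/4311 ≈ 2.4231e+8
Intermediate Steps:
E = -14654/21555 (E = 14654/(-21555) = 14654*(-1/21555) = -14654/21555 ≈ -0.67984)
t(Z, F) = 0 (t(Z, F) = 9*0 = 0)
(E + 24232)*(7822 + (2178 - t(-33, -130))) = (-14654/21555 + 24232)*(7822 + (2178 - 1*0)) = 522306106*(7822 + (2178 + 0))/21555 = 522306106*(7822 + 2178)/21555 = (522306106/21555)*10000 = 1044612212000/4311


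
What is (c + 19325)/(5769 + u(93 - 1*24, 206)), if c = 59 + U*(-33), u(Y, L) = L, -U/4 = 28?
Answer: 4616/1195 ≈ 3.8628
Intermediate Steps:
U = -112 (U = -4*28 = -112)
c = 3755 (c = 59 - 112*(-33) = 59 + 3696 = 3755)
(c + 19325)/(5769 + u(93 - 1*24, 206)) = (3755 + 19325)/(5769 + 206) = 23080/5975 = 23080*(1/5975) = 4616/1195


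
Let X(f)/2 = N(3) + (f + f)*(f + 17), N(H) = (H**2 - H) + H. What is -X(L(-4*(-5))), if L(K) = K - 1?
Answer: -2754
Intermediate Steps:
N(H) = H**2
L(K) = -1 + K
X(f) = 18 + 4*f*(17 + f) (X(f) = 2*(3**2 + (f + f)*(f + 17)) = 2*(9 + (2*f)*(17 + f)) = 2*(9 + 2*f*(17 + f)) = 18 + 4*f*(17 + f))
-X(L(-4*(-5))) = -(18 + 4*(-1 - 4*(-5))**2 + 68*(-1 - 4*(-5))) = -(18 + 4*(-1 + 20)**2 + 68*(-1 + 20)) = -(18 + 4*19**2 + 68*19) = -(18 + 4*361 + 1292) = -(18 + 1444 + 1292) = -1*2754 = -2754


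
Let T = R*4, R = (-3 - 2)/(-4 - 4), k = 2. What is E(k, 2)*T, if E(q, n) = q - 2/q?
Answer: 5/2 ≈ 2.5000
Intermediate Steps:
R = 5/8 (R = -5/(-8) = -5*(-⅛) = 5/8 ≈ 0.62500)
T = 5/2 (T = (5/8)*4 = 5/2 ≈ 2.5000)
E(k, 2)*T = (2 - 2/2)*(5/2) = (2 - 2*½)*(5/2) = (2 - 1)*(5/2) = 1*(5/2) = 5/2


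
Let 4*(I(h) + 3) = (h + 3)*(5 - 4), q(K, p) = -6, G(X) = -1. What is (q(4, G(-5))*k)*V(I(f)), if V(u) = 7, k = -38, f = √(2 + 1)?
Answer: 1596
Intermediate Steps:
f = √3 ≈ 1.7320
I(h) = -9/4 + h/4 (I(h) = -3 + ((h + 3)*(5 - 4))/4 = -3 + ((3 + h)*1)/4 = -3 + (3 + h)/4 = -3 + (¾ + h/4) = -9/4 + h/4)
(q(4, G(-5))*k)*V(I(f)) = -6*(-38)*7 = 228*7 = 1596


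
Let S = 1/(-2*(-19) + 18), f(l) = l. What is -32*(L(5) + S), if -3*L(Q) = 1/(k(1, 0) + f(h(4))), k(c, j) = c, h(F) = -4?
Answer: -260/63 ≈ -4.1270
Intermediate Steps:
S = 1/56 (S = 1/(38 + 18) = 1/56 ≈ 0.017857)
L(Q) = ⅑ (L(Q) = -1/(3*(1 - 4)) = -⅓/(-3) = -⅓*(-⅓) = ⅑)
-32*(L(5) + S) = -32*(⅑ + 1/56) = -32*65/504 = -260/63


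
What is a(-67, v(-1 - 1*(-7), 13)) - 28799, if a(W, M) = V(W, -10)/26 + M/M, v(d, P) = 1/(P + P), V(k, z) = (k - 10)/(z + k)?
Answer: -748747/26 ≈ -28798.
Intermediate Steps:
V(k, z) = (-10 + k)/(k + z)
v(d, P) = 1/(2*P)
a(W, M) = 27/26 (a(W, M) = ((-10 + W)/(W - 10))/26 + M/M = ((-10 + W)/(-10 + W))*(1/26) + 1 = 1*(1/26) + 1 = 1/26 + 1 = 27/26)
a(-67, v(-1 - 1*(-7), 13)) - 28799 = 27/26 - 28799 = -748747/26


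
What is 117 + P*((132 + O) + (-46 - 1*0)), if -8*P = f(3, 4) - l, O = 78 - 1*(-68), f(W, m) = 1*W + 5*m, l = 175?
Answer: 4525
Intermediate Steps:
f(W, m) = W + 5*m
O = 146 (O = 78 + 68 = 146)
P = 19 (P = -((3 + 5*4) - 1*175)/8 = -((3 + 20) - 175)/8 = -(23 - 175)/8 = -⅛*(-152) = 19)
117 + P*((132 + O) + (-46 - 1*0)) = 117 + 19*((132 + 146) + (-46 - 1*0)) = 117 + 19*(278 + (-46 + 0)) = 117 + 19*(278 - 46) = 117 + 19*232 = 117 + 4408 = 4525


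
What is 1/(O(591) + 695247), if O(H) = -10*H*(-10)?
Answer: 1/754347 ≈ 1.3257e-6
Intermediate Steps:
O(H) = 100*H
1/(O(591) + 695247) = 1/(100*591 + 695247) = 1/(59100 + 695247) = 1/754347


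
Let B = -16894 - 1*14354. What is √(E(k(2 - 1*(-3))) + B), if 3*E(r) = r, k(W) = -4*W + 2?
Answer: I*√31254 ≈ 176.79*I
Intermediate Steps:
k(W) = 2 - 4*W
E(r) = r/3
B = -31248 (B = -16894 - 14354 = -31248)
√(E(k(2 - 1*(-3))) + B) = √((2 - 4*(2 - 1*(-3)))/3 - 31248) = √((2 - 4*(2 + 3))/3 - 31248) = √((2 - 4*5)/3 - 31248) = √((2 - 20)/3 - 31248) = √((⅓)*(-18) - 31248) = √(-6 - 31248) = √(-31254) = I*√31254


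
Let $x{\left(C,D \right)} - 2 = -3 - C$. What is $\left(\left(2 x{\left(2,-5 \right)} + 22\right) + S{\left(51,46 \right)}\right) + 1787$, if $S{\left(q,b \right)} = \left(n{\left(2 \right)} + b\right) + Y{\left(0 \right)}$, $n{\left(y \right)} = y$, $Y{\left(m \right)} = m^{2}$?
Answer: $1851$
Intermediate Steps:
$x{\left(C,D \right)} = -1 - C$ ($x{\left(C,D \right)} = 2 - \left(3 + C\right) = -1 - C$)
$S{\left(q,b \right)} = 2 + b$ ($S{\left(q,b \right)} = \left(2 + b\right) + 0^{2} = \left(2 + b\right) + 0 = 2 + b$)
$\left(\left(2 x{\left(2,-5 \right)} + 22\right) + S{\left(51,46 \right)}\right) + 1787 = \left(\left(2 \left(-1 - 2\right) + 22\right) + \left(2 + 46\right)\right) + 1787 = \left(\left(2 \left(-1 - 2\right) + 22\right) + 48\right) + 1787 = \left(\left(2 \left(-3\right) + 22\right) + 48\right) + 1787 = \left(\left(-6 + 22\right) + 48\right) + 1787 = \left(16 + 48\right) + 1787 = 64 + 1787 = 1851$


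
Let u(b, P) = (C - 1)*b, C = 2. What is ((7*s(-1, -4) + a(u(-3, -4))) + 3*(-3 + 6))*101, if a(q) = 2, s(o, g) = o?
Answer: 404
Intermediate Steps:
u(b, P) = b (u(b, P) = (2 - 1)*b = 1*b = b)
((7*s(-1, -4) + a(u(-3, -4))) + 3*(-3 + 6))*101 = ((7*(-1) + 2) + 3*(-3 + 6))*101 = ((-7 + 2) + 3*3)*101 = (-5 + 9)*101 = 4*101 = 404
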